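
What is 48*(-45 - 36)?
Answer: -3888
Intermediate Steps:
48*(-45 - 36) = 48*(-81) = -3888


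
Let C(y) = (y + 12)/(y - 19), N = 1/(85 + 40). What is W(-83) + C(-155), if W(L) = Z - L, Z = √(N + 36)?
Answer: 14585/174 + √22505/25 ≈ 89.823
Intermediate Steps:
N = 1/125 ≈ 0.0080000
C(y) = (12 + y)/(-19 + y)
Z = √22505/25 (Z = √(1/125 + 36) = √(4501/125) = √22505/25 ≈ 6.0007)
W(L) = -L + √22505/25 (W(L) = √22505/25 - L = -L + √22505/25)
W(-83) + C(-155) = (-1*(-83) + √22505/25) + (12 - 155)/(-19 - 155) = (83 + √22505/25) - 143/(-174) = (83 + √22505/25) - 1/174*(-143) = (83 + √22505/25) + 143/174 = 14585/174 + √22505/25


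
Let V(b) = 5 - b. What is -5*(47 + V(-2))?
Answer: -270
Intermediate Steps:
-5*(47 + V(-2)) = -5*(47 + (5 - 1*(-2))) = -5*(47 + (5 + 2)) = -5*(47 + 7) = -5*54 = -270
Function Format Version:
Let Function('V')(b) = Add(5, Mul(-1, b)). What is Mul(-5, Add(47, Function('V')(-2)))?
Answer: -270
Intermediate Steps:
Mul(-5, Add(47, Function('V')(-2))) = Mul(-5, Add(47, Add(5, Mul(-1, -2)))) = Mul(-5, Add(47, Add(5, 2))) = Mul(-5, Add(47, 7)) = Mul(-5, 54) = -270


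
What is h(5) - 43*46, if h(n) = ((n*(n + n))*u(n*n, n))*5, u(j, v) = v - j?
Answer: -6978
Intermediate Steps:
h(n) = 10*n**2*(n - n**2) (h(n) = ((n*(n + n))*(n - n*n))*5 = ((n*(2*n))*(n - n**2))*5 = ((2*n**2)*(n - n**2))*5 = (2*n**2*(n - n**2))*5 = 10*n**2*(n - n**2))
h(5) - 43*46 = 10*5**3*(1 - 1*5) - 43*46 = 10*125*(1 - 5) - 1978 = 10*125*(-4) - 1978 = -5000 - 1978 = -6978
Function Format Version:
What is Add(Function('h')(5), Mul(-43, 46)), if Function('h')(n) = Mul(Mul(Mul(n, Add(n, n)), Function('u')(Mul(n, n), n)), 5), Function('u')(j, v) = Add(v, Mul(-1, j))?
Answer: -6978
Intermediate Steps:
Function('h')(n) = Mul(10, Pow(n, 2), Add(n, Mul(-1, Pow(n, 2)))) (Function('h')(n) = Mul(Mul(Mul(n, Add(n, n)), Add(n, Mul(-1, Mul(n, n)))), 5) = Mul(Mul(Mul(n, Mul(2, n)), Add(n, Mul(-1, Pow(n, 2)))), 5) = Mul(Mul(Mul(2, Pow(n, 2)), Add(n, Mul(-1, Pow(n, 2)))), 5) = Mul(Mul(2, Pow(n, 2), Add(n, Mul(-1, Pow(n, 2)))), 5) = Mul(10, Pow(n, 2), Add(n, Mul(-1, Pow(n, 2)))))
Add(Function('h')(5), Mul(-43, 46)) = Add(Mul(10, Pow(5, 3), Add(1, Mul(-1, 5))), Mul(-43, 46)) = Add(Mul(10, 125, Add(1, -5)), -1978) = Add(Mul(10, 125, -4), -1978) = Add(-5000, -1978) = -6978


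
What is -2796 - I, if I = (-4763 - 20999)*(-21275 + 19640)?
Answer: -42123666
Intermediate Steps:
I = 42120870 (I = -25762*(-1635) = 42120870)
-2796 - I = -2796 - 1*42120870 = -2796 - 42120870 = -42123666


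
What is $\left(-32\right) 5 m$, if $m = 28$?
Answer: $-4480$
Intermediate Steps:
$\left(-32\right) 5 m = \left(-32\right) 5 \cdot 28 = \left(-160\right) 28 = -4480$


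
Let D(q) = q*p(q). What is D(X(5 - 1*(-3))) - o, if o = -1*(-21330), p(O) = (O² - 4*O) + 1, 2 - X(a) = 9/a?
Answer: -10921737/512 ≈ -21332.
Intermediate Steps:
X(a) = 2 - 9/a
p(O) = 1 + O² - 4*O
D(q) = q*(1 + q² - 4*q)
o = 21330
D(X(5 - 1*(-3))) - o = (2 - 9/(5 - 1*(-3)))*(1 + (2 - 9/(5 - 1*(-3)))² - 4*(2 - 9/(5 - 1*(-3)))) - 1*21330 = (2 - 9/(5 + 3))*(1 + (2 - 9/(5 + 3))² - 4*(2 - 9/(5 + 3))) - 21330 = (2 - 9/8)*(1 + (2 - 9/8)² - 4*(2 - 9/8)) - 21330 = 7*(1 + (7/8)² - 4*7/8)/8 - 21330 = 7*(1 + 49/64 - 7/2)/8 - 21330 = (7/8)*(-111/64) - 21330 = -777/512 - 21330 = -10921737/512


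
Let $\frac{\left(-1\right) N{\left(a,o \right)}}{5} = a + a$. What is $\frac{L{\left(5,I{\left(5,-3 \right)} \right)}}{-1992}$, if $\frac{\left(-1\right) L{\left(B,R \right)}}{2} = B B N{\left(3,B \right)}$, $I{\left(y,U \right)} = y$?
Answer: $- \frac{125}{166} \approx -0.75301$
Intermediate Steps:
$N{\left(a,o \right)} = - 10 a$ ($N{\left(a,o \right)} = - 5 \left(a + a\right) = - 5 \cdot 2 a = - 10 a$)
$L{\left(B,R \right)} = 60 B^{2}$ ($L{\left(B,R \right)} = - 2 B B \left(\left(-10\right) 3\right) = - 2 B^{2} \left(-30\right) = - 2 \left(- 30 B^{2}\right) = 60 B^{2}$)
$\frac{L{\left(5,I{\left(5,-3 \right)} \right)}}{-1992} = \frac{60 \cdot 5^{2}}{-1992} = 60 \cdot 25 \left(- \frac{1}{1992}\right) = 1500 \left(- \frac{1}{1992}\right) = - \frac{125}{166}$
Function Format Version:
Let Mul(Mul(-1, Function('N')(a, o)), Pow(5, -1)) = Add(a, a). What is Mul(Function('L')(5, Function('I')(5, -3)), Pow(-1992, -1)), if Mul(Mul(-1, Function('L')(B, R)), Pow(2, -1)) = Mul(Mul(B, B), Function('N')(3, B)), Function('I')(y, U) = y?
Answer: Rational(-125, 166) ≈ -0.75301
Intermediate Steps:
Function('N')(a, o) = Mul(-10, a) (Function('N')(a, o) = Mul(-5, Add(a, a)) = Mul(-5, Mul(2, a)) = Mul(-10, a))
Function('L')(B, R) = Mul(60, Pow(B, 2)) (Function('L')(B, R) = Mul(-2, Mul(Mul(B, B), Mul(-10, 3))) = Mul(-2, Mul(Pow(B, 2), -30)) = Mul(-2, Mul(-30, Pow(B, 2))) = Mul(60, Pow(B, 2)))
Mul(Function('L')(5, Function('I')(5, -3)), Pow(-1992, -1)) = Mul(Mul(60, Pow(5, 2)), Pow(-1992, -1)) = Mul(Mul(60, 25), Rational(-1, 1992)) = Mul(1500, Rational(-1, 1992)) = Rational(-125, 166)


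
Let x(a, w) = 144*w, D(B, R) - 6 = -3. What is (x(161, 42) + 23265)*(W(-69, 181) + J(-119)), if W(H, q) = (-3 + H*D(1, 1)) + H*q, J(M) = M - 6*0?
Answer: -375734034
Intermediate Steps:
D(B, R) = 3 (D(B, R) = 6 - 3 = 3)
J(M) = M (J(M) = M + 0 = M)
W(H, q) = -3 + 3*H + H*q (W(H, q) = (-3 + H*3) + H*q = (-3 + 3*H) + H*q = -3 + 3*H + H*q)
(x(161, 42) + 23265)*(W(-69, 181) + J(-119)) = (144*42 + 23265)*((-3 + 3*(-69) - 69*181) - 119) = (6048 + 23265)*((-3 - 207 - 12489) - 119) = 29313*(-12699 - 119) = 29313*(-12818) = -375734034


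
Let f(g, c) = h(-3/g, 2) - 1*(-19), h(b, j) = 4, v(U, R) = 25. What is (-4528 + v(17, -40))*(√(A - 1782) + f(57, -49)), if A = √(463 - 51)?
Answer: -103569 - 4503*I*√(1782 - 2*√103) ≈ -1.0357e+5 - 1.89e+5*I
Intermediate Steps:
f(g, c) = 23 (f(g, c) = 4 - 1*(-19) = 4 + 19 = 23)
A = 2*√103 (A = √412 = 2*√103 ≈ 20.298)
(-4528 + v(17, -40))*(√(A - 1782) + f(57, -49)) = (-4528 + 25)*(√(2*√103 - 1782) + 23) = -4503*(√(-1782 + 2*√103) + 23) = -4503*(23 + √(-1782 + 2*√103)) = -103569 - 4503*√(-1782 + 2*√103)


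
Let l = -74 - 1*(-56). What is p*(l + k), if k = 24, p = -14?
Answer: -84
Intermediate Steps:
l = -18 (l = -74 + 56 = -18)
p*(l + k) = -14*(-18 + 24) = -14*6 = -84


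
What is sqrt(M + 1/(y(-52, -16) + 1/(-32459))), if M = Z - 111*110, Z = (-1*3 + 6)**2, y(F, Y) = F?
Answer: 4*I*sqrt(241385452600453)/562623 ≈ 110.46*I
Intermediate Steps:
Z = 9 (Z = (-3 + 6)**2 = 3**2 = 9)
M = -12201 (M = 9 - 111*110 = 9 - 12210 = -12201)
sqrt(M + 1/(y(-52, -16) + 1/(-32459))) = sqrt(-12201 + 1/(-52 + 1/(-32459))) = sqrt(-12201 + 1/(-52 - 1/32459)) = sqrt(-12201 + 1/(-1687869/32459)) = sqrt(-12201 - 32459/1687869) = sqrt(-20593722128/1687869) = 4*I*sqrt(241385452600453)/562623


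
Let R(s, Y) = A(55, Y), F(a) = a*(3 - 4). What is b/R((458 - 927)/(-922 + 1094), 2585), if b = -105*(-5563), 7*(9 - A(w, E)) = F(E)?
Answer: 4088805/2648 ≈ 1544.1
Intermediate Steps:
F(a) = -a (F(a) = a*(-1) = -a)
A(w, E) = 9 + E/7 (A(w, E) = 9 - (-1)*E/7 = 9 + E/7)
R(s, Y) = 9 + Y/7
b = 584115
b/R((458 - 927)/(-922 + 1094), 2585) = 584115/(9 + (1/7)*2585) = 584115/(9 + 2585/7) = 584115/(2648/7) = 584115*(7/2648) = 4088805/2648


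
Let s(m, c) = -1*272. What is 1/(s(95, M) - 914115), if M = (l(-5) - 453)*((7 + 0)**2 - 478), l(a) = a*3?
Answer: -1/914387 ≈ -1.0936e-6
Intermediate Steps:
l(a) = 3*a
M = 200772 (M = (3*(-5) - 453)*((7 + 0)**2 - 478) = (-15 - 453)*(7**2 - 478) = -468*(49 - 478) = -468*(-429) = 200772)
s(m, c) = -272
1/(s(95, M) - 914115) = 1/(-272 - 914115) = 1/(-914387) = -1/914387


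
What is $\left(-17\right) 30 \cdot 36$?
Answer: $-18360$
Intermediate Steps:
$\left(-17\right) 30 \cdot 36 = \left(-510\right) 36 = -18360$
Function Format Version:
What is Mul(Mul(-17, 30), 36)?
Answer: -18360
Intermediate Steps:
Mul(Mul(-17, 30), 36) = Mul(-510, 36) = -18360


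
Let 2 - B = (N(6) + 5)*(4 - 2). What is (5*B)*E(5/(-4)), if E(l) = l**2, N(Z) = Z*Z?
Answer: -625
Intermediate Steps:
N(Z) = Z**2
B = -80 (B = 2 - (6**2 + 5)*(4 - 2) = 2 - (36 + 5)*2 = 2 - 41*2 = 2 - 1*82 = 2 - 82 = -80)
(5*B)*E(5/(-4)) = (5*(-80))*(5/(-4))**2 = -400*(5*(-1/4))**2 = -400*(-5/4)**2 = -400*25/16 = -625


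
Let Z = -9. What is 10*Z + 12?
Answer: -78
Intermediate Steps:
10*Z + 12 = 10*(-9) + 12 = -90 + 12 = -78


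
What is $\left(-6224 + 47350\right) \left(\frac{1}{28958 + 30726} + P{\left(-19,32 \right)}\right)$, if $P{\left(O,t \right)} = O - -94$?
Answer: $\frac{92046177463}{29842} \approx 3.0845 \cdot 10^{6}$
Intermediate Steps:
$P{\left(O,t \right)} = 94 + O$ ($P{\left(O,t \right)} = O + 94 = 94 + O$)
$\left(-6224 + 47350\right) \left(\frac{1}{28958 + 30726} + P{\left(-19,32 \right)}\right) = \left(-6224 + 47350\right) \left(\frac{1}{28958 + 30726} + \left(94 - 19\right)\right) = 41126 \left(\frac{1}{59684} + 75\right) = 41126 \cdot \frac{4476301}{59684} = \frac{92046177463}{29842}$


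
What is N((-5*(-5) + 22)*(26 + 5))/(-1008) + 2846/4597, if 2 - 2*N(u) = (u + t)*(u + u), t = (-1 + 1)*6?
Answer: 9684128/4597 ≈ 2106.6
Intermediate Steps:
t = 0 (t = 0*6 = 0)
N(u) = 1 - u² (N(u) = 1 - (u + 0)*(u + u)/2 = 1 - u*2*u/2 = 1 - u²)
N((-5*(-5) + 22)*(26 + 5))/(-1008) + 2846/4597 = (1 - ((-5*(-5) + 22)*(26 + 5))²)/(-1008) + 2846/4597 = (1 - ((25 + 22)*31)²)*(-1/1008) + 2846*(1/4597) = (1 - (47*31)²)*(-1/1008) + 2846/4597 = (1 - 1*1457²)*(-1/1008) + 2846/4597 = (1 - 1*2122849)*(-1/1008) + 2846/4597 = (1 - 2122849)*(-1/1008) + 2846/4597 = -2122848*(-1/1008) + 2846/4597 = 2106 + 2846/4597 = 9684128/4597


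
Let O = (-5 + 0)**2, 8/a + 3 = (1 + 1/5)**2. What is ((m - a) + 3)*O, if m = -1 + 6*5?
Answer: 36200/39 ≈ 928.21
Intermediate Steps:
m = 29 (m = -1 + 30 = 29)
a = -200/39 (a = 8/(-3 + (1 + 1/5)**2) = 8/(-3 + (6/5)**2) = 8/(-3 + 36/25) = 8/(-39/25) = 8*(-25/39) = -200/39 ≈ -5.1282)
O = 25 (O = (-5)**2 = 25)
((m - a) + 3)*O = ((29 - 1*(-200/39)) + 3)*25 = ((29 + 200/39) + 3)*25 = (1331/39 + 3)*25 = (1448/39)*25 = 36200/39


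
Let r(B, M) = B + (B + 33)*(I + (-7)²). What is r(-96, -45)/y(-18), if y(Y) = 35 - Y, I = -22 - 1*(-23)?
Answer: -3246/53 ≈ -61.245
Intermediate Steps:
I = 1 (I = -22 + 23 = 1)
r(B, M) = 1650 + 51*B (r(B, M) = B + (B + 33)*(1 + (-7)²) = B + (33 + B)*(1 + 49) = B + (33 + B)*50 = B + (1650 + 50*B) = 1650 + 51*B)
r(-96, -45)/y(-18) = (1650 + 51*(-96))/(35 - 1*(-18)) = (1650 - 4896)/(35 + 18) = -3246/53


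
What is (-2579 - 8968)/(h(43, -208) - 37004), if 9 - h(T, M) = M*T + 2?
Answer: 1283/3117 ≈ 0.41161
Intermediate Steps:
h(T, M) = 7 - M*T (h(T, M) = 9 - (M*T + 2) = 9 - (2 + M*T) = 9 + (-2 - M*T) = 7 - M*T)
(-2579 - 8968)/(h(43, -208) - 37004) = (-2579 - 8968)/((7 - 1*(-208)*43) - 37004) = -11547/((7 + 8944) - 37004) = -11547/(8951 - 37004) = -11547/(-28053) = -11547*(-1/28053) = 1283/3117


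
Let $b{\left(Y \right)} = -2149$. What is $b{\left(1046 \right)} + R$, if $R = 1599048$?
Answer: $1596899$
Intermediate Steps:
$b{\left(1046 \right)} + R = -2149 + 1599048 = 1596899$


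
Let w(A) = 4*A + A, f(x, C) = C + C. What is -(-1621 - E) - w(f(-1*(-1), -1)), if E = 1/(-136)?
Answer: 221815/136 ≈ 1631.0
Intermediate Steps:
E = -1/136 ≈ -0.0073529
f(x, C) = 2*C
w(A) = 5*A
-(-1621 - E) - w(f(-1*(-1), -1)) = -(-1621 - 1*(-1/136)) - 5*2*(-1) = -(-1621 + 1/136) - 5*(-2) = -1*(-220455/136) - 1*(-10) = 220455/136 + 10 = 221815/136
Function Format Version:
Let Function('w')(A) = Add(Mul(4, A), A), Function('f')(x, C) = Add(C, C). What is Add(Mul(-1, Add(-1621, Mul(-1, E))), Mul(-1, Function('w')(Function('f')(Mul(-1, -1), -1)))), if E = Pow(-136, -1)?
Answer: Rational(221815, 136) ≈ 1631.0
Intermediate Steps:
E = Rational(-1, 136) ≈ -0.0073529
Function('f')(x, C) = Mul(2, C)
Function('w')(A) = Mul(5, A)
Add(Mul(-1, Add(-1621, Mul(-1, E))), Mul(-1, Function('w')(Function('f')(Mul(-1, -1), -1)))) = Add(Mul(-1, Add(-1621, Mul(-1, Rational(-1, 136)))), Mul(-1, Mul(5, Mul(2, -1)))) = Add(Mul(-1, Add(-1621, Rational(1, 136))), Mul(-1, Mul(5, -2))) = Add(Mul(-1, Rational(-220455, 136)), Mul(-1, -10)) = Add(Rational(220455, 136), 10) = Rational(221815, 136)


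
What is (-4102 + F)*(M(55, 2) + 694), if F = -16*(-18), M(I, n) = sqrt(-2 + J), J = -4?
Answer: -2646916 - 3814*I*sqrt(6) ≈ -2.6469e+6 - 9342.4*I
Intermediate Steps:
M(I, n) = I*sqrt(6) (M(I, n) = sqrt(-2 - 4) = sqrt(-6) = I*sqrt(6))
F = 288
(-4102 + F)*(M(55, 2) + 694) = (-4102 + 288)*(I*sqrt(6) + 694) = -3814*(694 + I*sqrt(6)) = -2646916 - 3814*I*sqrt(6)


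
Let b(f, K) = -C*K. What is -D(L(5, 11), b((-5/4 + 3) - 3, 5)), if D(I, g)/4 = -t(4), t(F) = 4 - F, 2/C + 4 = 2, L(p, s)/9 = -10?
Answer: 0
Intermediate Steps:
L(p, s) = -90 (L(p, s) = 9*(-10) = -90)
C = -1 (C = 2/(-4 + 2) = 2/(-2) = 2*(-½) = -1)
b(f, K) = K (b(f, K) = -(-1)*K = K)
D(I, g) = 0 (D(I, g) = 4*(-(4 - 1*4)) = 4*(-(4 - 4)) = 4*(-1*0) = 4*0 = 0)
-D(L(5, 11), b((-5/4 + 3) - 3, 5)) = -1*0 = 0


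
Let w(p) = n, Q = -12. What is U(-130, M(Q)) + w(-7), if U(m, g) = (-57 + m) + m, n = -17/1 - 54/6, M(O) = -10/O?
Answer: -343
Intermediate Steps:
n = -26 (n = -17*1 - 54*⅙ = -17 - 9 = -26)
w(p) = -26
U(m, g) = -57 + 2*m
U(-130, M(Q)) + w(-7) = (-57 + 2*(-130)) - 26 = (-57 - 260) - 26 = -317 - 26 = -343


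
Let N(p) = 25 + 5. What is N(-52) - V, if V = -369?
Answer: 399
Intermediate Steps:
N(p) = 30
N(-52) - V = 30 - 1*(-369) = 30 + 369 = 399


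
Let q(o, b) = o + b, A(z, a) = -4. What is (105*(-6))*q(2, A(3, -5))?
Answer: 1260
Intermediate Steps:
q(o, b) = b + o
(105*(-6))*q(2, A(3, -5)) = (105*(-6))*(-4 + 2) = -630*(-2) = 1260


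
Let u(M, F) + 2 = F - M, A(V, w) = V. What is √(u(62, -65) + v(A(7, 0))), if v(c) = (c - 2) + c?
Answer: 3*I*√13 ≈ 10.817*I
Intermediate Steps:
u(M, F) = -2 + F - M (u(M, F) = -2 + (F - M) = -2 + F - M)
v(c) = -2 + 2*c (v(c) = (-2 + c) + c = -2 + 2*c)
√(u(62, -65) + v(A(7, 0))) = √((-2 - 65 - 1*62) + (-2 + 2*7)) = √((-2 - 65 - 62) + (-2 + 14)) = √(-129 + 12) = √(-117) = 3*I*√13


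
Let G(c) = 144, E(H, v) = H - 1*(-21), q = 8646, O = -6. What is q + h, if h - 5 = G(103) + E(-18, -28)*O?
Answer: 8777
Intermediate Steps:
E(H, v) = 21 + H (E(H, v) = H + 21 = 21 + H)
h = 131 (h = 5 + (144 + (21 - 18)*(-6)) = 5 + (144 + 3*(-6)) = 5 + (144 - 18) = 5 + 126 = 131)
q + h = 8646 + 131 = 8777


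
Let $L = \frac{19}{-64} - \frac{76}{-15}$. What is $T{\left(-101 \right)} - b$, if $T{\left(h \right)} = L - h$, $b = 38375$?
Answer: $- \frac{36738461}{960} \approx -38269.0$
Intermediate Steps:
$L = \frac{4579}{960}$ ($L = 19 \left(- \frac{1}{64}\right) - - \frac{76}{15} = - \frac{19}{64} + \frac{76}{15} = \frac{4579}{960} \approx 4.7698$)
$T{\left(h \right)} = \frac{4579}{960} - h$
$T{\left(-101 \right)} - b = \left(\frac{4579}{960} - -101\right) - 38375 = \left(\frac{4579}{960} + 101\right) - 38375 = \frac{101539}{960} - 38375 = - \frac{36738461}{960}$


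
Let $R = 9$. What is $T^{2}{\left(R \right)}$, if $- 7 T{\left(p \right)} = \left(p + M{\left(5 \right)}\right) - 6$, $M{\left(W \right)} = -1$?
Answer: $\frac{4}{49} \approx 0.081633$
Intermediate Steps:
$T{\left(p \right)} = 1 - \frac{p}{7}$ ($T{\left(p \right)} = - \frac{\left(p - 1\right) - 6}{7} = - \frac{\left(-1 + p\right) - 6}{7} = - \frac{-7 + p}{7} = 1 - \frac{p}{7}$)
$T^{2}{\left(R \right)} = \left(1 - \frac{9}{7}\right)^{2} = \left(- \frac{2}{7}\right)^{2} = \frac{4}{49}$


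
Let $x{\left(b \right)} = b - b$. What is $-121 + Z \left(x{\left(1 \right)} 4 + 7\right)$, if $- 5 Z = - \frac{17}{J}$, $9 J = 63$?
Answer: $- \frac{588}{5} \approx -117.6$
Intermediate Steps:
$J = 7$ ($J = \frac{1}{9} \cdot 63 = 7$)
$x{\left(b \right)} = 0$
$Z = \frac{17}{35}$ ($Z = - \frac{\left(-17\right) \frac{1}{7}}{5} = \left(- \frac{1}{5}\right) \left(- \frac{17}{7}\right) = \frac{17}{35} \approx 0.48571$)
$-121 + Z \left(x{\left(1 \right)} 4 + 7\right) = -121 + \frac{17 \left(0 \cdot 4 + 7\right)}{35} = -121 + \frac{17 \left(0 + 7\right)}{35} = -121 + \frac{17}{35} \cdot 7 = -121 + \frac{17}{5} = - \frac{588}{5}$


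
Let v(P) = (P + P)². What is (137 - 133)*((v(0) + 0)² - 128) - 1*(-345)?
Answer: -167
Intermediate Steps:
v(P) = 4*P² (v(P) = (2*P)² = 4*P²)
(137 - 133)*((v(0) + 0)² - 128) - 1*(-345) = (137 - 133)*((4*0² + 0)² - 128) - 1*(-345) = 4*((4*0 + 0)² - 128) + 345 = 4*((0 + 0)² - 128) + 345 = 4*(0² - 128) + 345 = 4*(0 - 128) + 345 = 4*(-128) + 345 = -512 + 345 = -167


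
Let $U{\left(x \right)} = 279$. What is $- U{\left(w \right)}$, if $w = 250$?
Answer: $-279$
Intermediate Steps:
$- U{\left(w \right)} = \left(-1\right) 279 = -279$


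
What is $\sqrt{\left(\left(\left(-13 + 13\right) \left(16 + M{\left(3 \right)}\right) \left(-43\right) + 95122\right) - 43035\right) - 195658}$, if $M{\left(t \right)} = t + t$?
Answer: $i \sqrt{143571} \approx 378.91 i$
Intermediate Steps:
$M{\left(t \right)} = 2 t$
$\sqrt{\left(\left(\left(-13 + 13\right) \left(16 + M{\left(3 \right)}\right) \left(-43\right) + 95122\right) - 43035\right) - 195658} = \sqrt{\left(\left(\left(-13 + 13\right) \left(16 + 2 \cdot 3\right) \left(-43\right) + 95122\right) - 43035\right) - 195658} = \sqrt{\left(\left(0 \left(16 + 6\right) \left(-43\right) + 95122\right) - 43035\right) - 195658} = \sqrt{\left(\left(0 \cdot 22 \left(-43\right) + 95122\right) - 43035\right) - 195658} = \sqrt{\left(\left(0 \left(-43\right) + 95122\right) - 43035\right) - 195658} = \sqrt{\left(\left(0 + 95122\right) - 43035\right) - 195658} = \sqrt{\left(95122 - 43035\right) - 195658} = \sqrt{52087 - 195658} = \sqrt{-143571} = i \sqrt{143571}$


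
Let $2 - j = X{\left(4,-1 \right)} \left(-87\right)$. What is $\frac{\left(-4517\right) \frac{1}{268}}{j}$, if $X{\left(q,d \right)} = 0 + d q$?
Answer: $\frac{4517}{92728} \approx 0.048712$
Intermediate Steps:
$X{\left(q,d \right)} = d q$
$j = -346$ ($j = 2 - \left(-1\right) 4 \left(-87\right) = 2 - \left(-4\right) \left(-87\right) = 2 - 348 = -346$)
$\frac{\left(-4517\right) \frac{1}{268}}{j} = \frac{\left(-4517\right) \frac{1}{268}}{-346} = \left(-4517\right) \frac{1}{268} \left(- \frac{1}{346}\right) = \left(- \frac{4517}{268}\right) \left(- \frac{1}{346}\right) = \frac{4517}{92728}$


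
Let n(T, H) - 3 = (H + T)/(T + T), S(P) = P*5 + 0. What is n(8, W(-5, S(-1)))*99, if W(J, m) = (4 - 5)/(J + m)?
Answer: 55539/160 ≈ 347.12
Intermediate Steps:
S(P) = 5*P (S(P) = 5*P + 0 = 5*P)
W(J, m) = -1/(J + m)
n(T, H) = 3 + (H + T)/(2*T) (n(T, H) = 3 + (H + T)/(T + T) = 3 + (H + T)/((2*T)) = 3 + (H + T)*(1/(2*T)) = 3 + (H + T)/(2*T))
n(8, W(-5, S(-1)))*99 = ((1/2)*(-1/(-5 + 5*(-1)) + 7*8)/8)*99 = ((1/2)*(1/8)*(-1/(-5 - 5) + 56))*99 = ((1/2)*(1/8)*(-1/(-10) + 56))*99 = ((1/2)*(1/8)*(-1*(-1/10) + 56))*99 = ((1/2)*(1/8)*(1/10 + 56))*99 = ((1/2)*(1/8)*(561/10))*99 = (561/160)*99 = 55539/160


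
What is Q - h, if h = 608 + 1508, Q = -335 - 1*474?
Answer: -2925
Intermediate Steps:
Q = -809 (Q = -335 - 474 = -809)
h = 2116
Q - h = -809 - 1*2116 = -809 - 2116 = -2925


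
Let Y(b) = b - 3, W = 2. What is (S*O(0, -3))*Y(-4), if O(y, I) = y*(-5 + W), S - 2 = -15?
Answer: 0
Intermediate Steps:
S = -13 (S = 2 - 15 = -13)
O(y, I) = -3*y (O(y, I) = y*(-5 + 2) = y*(-3) = -3*y)
Y(b) = -3 + b
(S*O(0, -3))*Y(-4) = (-(-39)*0)*(-3 - 4) = -13*0*(-7) = 0*(-7) = 0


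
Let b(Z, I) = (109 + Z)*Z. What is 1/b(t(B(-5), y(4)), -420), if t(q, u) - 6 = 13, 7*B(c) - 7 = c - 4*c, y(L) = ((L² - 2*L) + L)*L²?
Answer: 1/2432 ≈ 0.00041118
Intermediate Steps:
y(L) = L²*(L² - L) (y(L) = (L² - L)*L² = L²*(L² - L))
B(c) = 1 - 3*c/7 (B(c) = 1 + (c - 4*c)/7 = 1 + (-3*c)/7 = 1 - 3*c/7)
t(q, u) = 19 (t(q, u) = 6 + 13 = 19)
b(Z, I) = Z*(109 + Z)
1/b(t(B(-5), y(4)), -420) = 1/(19*(109 + 19)) = 1/(19*128) = 1/2432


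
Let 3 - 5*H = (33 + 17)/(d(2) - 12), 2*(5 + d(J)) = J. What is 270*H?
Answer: 1323/4 ≈ 330.75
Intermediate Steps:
d(J) = -5 + J/2
H = 49/40 (H = ⅗ - (33 + 17)/(5*((-5 + (½)*2) - 12)) = ⅗ - 10/((-5 + 1) - 12) = ⅗ - 10/(-4 - 12) = ⅗ - 10/(-16) = ⅗ - 10*(-1)/16 = ⅗ - ⅕*(-25/8) = ⅗ + 5/8 = 49/40 ≈ 1.2250)
270*H = 270*(49/40) = 1323/4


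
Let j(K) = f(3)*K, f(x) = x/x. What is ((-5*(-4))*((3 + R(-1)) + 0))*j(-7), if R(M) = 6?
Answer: -1260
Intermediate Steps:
f(x) = 1
j(K) = K (j(K) = 1*K = K)
((-5*(-4))*((3 + R(-1)) + 0))*j(-7) = ((-5*(-4))*((3 + 6) + 0))*(-7) = (20*(9 + 0))*(-7) = (20*9)*(-7) = 180*(-7) = -1260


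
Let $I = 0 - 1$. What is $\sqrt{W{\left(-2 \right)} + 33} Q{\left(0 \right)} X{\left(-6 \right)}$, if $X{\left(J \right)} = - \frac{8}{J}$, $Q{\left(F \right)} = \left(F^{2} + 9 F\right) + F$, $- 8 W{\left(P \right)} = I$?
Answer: $0$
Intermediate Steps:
$I = -1$ ($I = 0 - 1 = -1$)
$W{\left(P \right)} = \frac{1}{8}$ ($W{\left(P \right)} = \left(- \frac{1}{8}\right) \left(-1\right) = \frac{1}{8}$)
$Q{\left(F \right)} = F^{2} + 10 F$
$\sqrt{W{\left(-2 \right)} + 33} Q{\left(0 \right)} X{\left(-6 \right)} = \sqrt{\frac{1}{8} + 33} \cdot 0 \left(10 + 0\right) \left(- \frac{8}{-6}\right) = \sqrt{\frac{265}{8}} \cdot 0 \cdot 10 \left(\left(-8\right) \left(- \frac{1}{6}\right)\right) = \frac{\sqrt{530}}{4} \cdot 0 \cdot \frac{4}{3} = 0 \cdot \frac{4}{3} = 0$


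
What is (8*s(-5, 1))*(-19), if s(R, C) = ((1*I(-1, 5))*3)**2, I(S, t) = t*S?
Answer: -34200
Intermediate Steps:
I(S, t) = S*t
s(R, C) = 225 (s(R, C) = ((1*(-1*5))*3)**2 = ((1*(-5))*3)**2 = (-5*3)**2 = (-15)**2 = 225)
(8*s(-5, 1))*(-19) = (8*225)*(-19) = 1800*(-19) = -34200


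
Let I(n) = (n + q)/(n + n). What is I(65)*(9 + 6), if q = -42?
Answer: 69/26 ≈ 2.6538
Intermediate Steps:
I(n) = (-42 + n)/(2*n) (I(n) = (n - 42)/(n + n) = (-42 + n)/((2*n)) = (-42 + n)*(1/(2*n)) = (-42 + n)/(2*n))
I(65)*(9 + 6) = ((½)*(-42 + 65)/65)*(9 + 6) = ((½)*(1/65)*23)*15 = (23/130)*15 = 69/26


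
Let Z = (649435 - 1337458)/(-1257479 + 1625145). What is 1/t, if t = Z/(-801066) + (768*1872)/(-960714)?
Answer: -249518547915676/373400677284731 ≈ -0.66823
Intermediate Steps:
Z = -688023/367666 ≈ -1.8713
t = -373400677284731/249518547915676 (t = -688023/367666/(-801066) + (768*1872)/(-960714) = -688023/367666*(-1/801066) + 1437696*(-1/960714) = 32763/14024987236 - 26624/17791 = -373400677284731/249518547915676 ≈ -1.4965)
1/t = 1/(-373400677284731/249518547915676) = -249518547915676/373400677284731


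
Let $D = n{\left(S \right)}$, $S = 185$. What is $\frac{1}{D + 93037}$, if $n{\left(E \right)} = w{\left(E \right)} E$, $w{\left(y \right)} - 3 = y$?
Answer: $\frac{1}{127817} \approx 7.8237 \cdot 10^{-6}$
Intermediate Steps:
$w{\left(y \right)} = 3 + y$
$n{\left(E \right)} = E \left(3 + E\right)$ ($n{\left(E \right)} = \left(3 + E\right) E = E \left(3 + E\right)$)
$D = 34780$ ($D = 185 \left(3 + 185\right) = 185 \cdot 188 = 34780$)
$\frac{1}{D + 93037} = \frac{1}{34780 + 93037} = \frac{1}{127817}$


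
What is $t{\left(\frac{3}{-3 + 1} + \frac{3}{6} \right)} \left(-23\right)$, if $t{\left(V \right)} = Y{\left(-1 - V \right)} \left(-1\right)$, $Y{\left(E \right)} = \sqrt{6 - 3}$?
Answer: $23 \sqrt{3} \approx 39.837$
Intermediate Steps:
$Y{\left(E \right)} = \sqrt{3}$
$t{\left(V \right)} = - \sqrt{3}$ ($t{\left(V \right)} = \sqrt{3} \left(-1\right) = - \sqrt{3}$)
$t{\left(\frac{3}{-3 + 1} + \frac{3}{6} \right)} \left(-23\right) = - \sqrt{3} \left(-23\right) = 23 \sqrt{3}$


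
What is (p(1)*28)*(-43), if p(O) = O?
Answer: -1204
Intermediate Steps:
(p(1)*28)*(-43) = (1*28)*(-43) = 28*(-43) = -1204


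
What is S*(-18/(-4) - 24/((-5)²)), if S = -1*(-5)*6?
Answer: 531/5 ≈ 106.20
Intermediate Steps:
S = 30 (S = 5*6 = 30)
S*(-18/(-4) - 24/((-5)²)) = 30*(-18/(-4) - 24/((-5)²)) = 30*(-18*(-¼) - 24/25) = 30*(9/2 - 24*1/25) = 30*(9/2 - 24/25) = 30*(177/50) = 531/5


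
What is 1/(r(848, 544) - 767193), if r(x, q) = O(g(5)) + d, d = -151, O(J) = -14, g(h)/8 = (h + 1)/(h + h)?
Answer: -1/767358 ≈ -1.3032e-6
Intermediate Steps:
g(h) = 4*(1 + h)/h (g(h) = 8*((h + 1)/(h + h)) = 8*((1 + h)/((2*h))) = 8*((1 + h)*(1/(2*h))) = 8*((1 + h)/(2*h)) = 4*(1 + h)/h)
r(x, q) = -165 (r(x, q) = -14 - 151 = -165)
1/(r(848, 544) - 767193) = 1/(-165 - 767193) = 1/(-767358) = -1/767358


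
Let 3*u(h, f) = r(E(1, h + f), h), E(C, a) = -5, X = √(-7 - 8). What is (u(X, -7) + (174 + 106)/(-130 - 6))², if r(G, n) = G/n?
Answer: 31630/7803 - 70*I*√15/153 ≈ 4.0536 - 1.772*I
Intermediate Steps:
X = I*√15 (X = √(-15) = I*√15 ≈ 3.873*I)
u(h, f) = -5/(3*h) (u(h, f) = (-5/h)/3 = -5/(3*h))
(u(X, -7) + (174 + 106)/(-130 - 6))² = (-5*(-I*√15/15)/3 + (174 + 106)/(-130 - 6))² = (-(-1)*I*√15/9 + 280/(-136))² = (I*√15/9 + 280*(-1/136))² = (I*√15/9 - 35/17)² = (-35/17 + I*√15/9)²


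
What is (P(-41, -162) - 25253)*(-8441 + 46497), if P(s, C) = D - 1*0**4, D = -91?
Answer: -964491264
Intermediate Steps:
P(s, C) = -91 (P(s, C) = -91 - 1*0**4 = -91 - 1*0 = -91 + 0 = -91)
(P(-41, -162) - 25253)*(-8441 + 46497) = (-91 - 25253)*(-8441 + 46497) = -25344*38056 = -964491264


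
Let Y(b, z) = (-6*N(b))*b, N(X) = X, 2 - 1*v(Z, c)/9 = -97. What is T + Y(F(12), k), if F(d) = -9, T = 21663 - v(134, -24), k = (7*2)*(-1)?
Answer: 20286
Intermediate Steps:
k = -14 (k = 14*(-1) = -14)
v(Z, c) = 891 (v(Z, c) = 18 - 9*(-97) = 18 + 873 = 891)
T = 20772 (T = 21663 - 1*891 = 21663 - 891 = 20772)
Y(b, z) = -6*b² (Y(b, z) = (-6*b)*b = -6*b²)
T + Y(F(12), k) = 20772 - 6*(-9)² = 20772 - 6*81 = 20772 - 486 = 20286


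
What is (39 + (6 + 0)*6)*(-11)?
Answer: -825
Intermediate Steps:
(39 + (6 + 0)*6)*(-11) = (39 + 6*6)*(-11) = (39 + 36)*(-11) = 75*(-11) = -825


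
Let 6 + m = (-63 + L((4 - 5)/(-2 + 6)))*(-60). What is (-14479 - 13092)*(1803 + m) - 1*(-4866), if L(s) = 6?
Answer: -143833041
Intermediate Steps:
m = 3414 (m = -6 + (-63 + 6)*(-60) = -6 - 57*(-60) = -6 + 3420 = 3414)
(-14479 - 13092)*(1803 + m) - 1*(-4866) = (-14479 - 13092)*(1803 + 3414) - 1*(-4866) = -27571*5217 + 4866 = -143837907 + 4866 = -143833041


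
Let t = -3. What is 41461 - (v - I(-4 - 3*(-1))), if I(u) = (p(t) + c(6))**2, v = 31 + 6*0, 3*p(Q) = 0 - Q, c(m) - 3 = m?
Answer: 41530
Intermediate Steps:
c(m) = 3 + m
p(Q) = -Q/3 (p(Q) = (0 - Q)/3 = (-Q)/3 = -Q/3)
v = 31 (v = 31 + 0 = 31)
I(u) = 100 (I(u) = (-1/3*(-3) + (3 + 6))**2 = (1 + 9)**2 = 10**2 = 100)
41461 - (v - I(-4 - 3*(-1))) = 41461 - (31 - 1*100) = 41461 - (31 - 100) = 41461 - 1*(-69) = 41461 + 69 = 41530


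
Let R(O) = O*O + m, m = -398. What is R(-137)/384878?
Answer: 18371/384878 ≈ 0.047732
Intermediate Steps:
R(O) = -398 + O² (R(O) = O*O - 398 = O² - 398 = -398 + O²)
R(-137)/384878 = (-398 + (-137)²)/384878 = (-398 + 18769)*(1/384878) = 18371*(1/384878) = 18371/384878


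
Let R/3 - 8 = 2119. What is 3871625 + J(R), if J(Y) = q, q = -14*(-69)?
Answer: 3872591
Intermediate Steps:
R = 6381 (R = 24 + 3*2119 = 24 + 6357 = 6381)
q = 966
J(Y) = 966
3871625 + J(R) = 3871625 + 966 = 3872591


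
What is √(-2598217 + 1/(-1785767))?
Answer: 12*I*√57539027091225670/1785767 ≈ 1611.9*I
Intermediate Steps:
√(-2598217 + 1/(-1785767)) = √(-2598217 - 1/1785767) = √(-4639810177440/1785767) = 12*I*√57539027091225670/1785767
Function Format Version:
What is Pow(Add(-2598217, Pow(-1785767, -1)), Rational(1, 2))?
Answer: Mul(Rational(12, 1785767), I, Pow(57539027091225670, Rational(1, 2))) ≈ Mul(1611.9, I)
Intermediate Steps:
Pow(Add(-2598217, Pow(-1785767, -1)), Rational(1, 2)) = Pow(Add(-2598217, Rational(-1, 1785767)), Rational(1, 2)) = Pow(Rational(-4639810177440, 1785767), Rational(1, 2)) = Mul(Rational(12, 1785767), I, Pow(57539027091225670, Rational(1, 2)))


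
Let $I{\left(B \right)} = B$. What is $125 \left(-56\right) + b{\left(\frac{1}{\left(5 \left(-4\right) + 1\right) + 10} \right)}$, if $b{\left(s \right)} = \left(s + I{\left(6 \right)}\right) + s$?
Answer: $- \frac{62948}{9} \approx -6994.2$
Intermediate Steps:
$b{\left(s \right)} = 6 + 2 s$ ($b{\left(s \right)} = \left(s + 6\right) + s = \left(6 + s\right) + s = 6 + 2 s$)
$125 \left(-56\right) + b{\left(\frac{1}{\left(5 \left(-4\right) + 1\right) + 10} \right)} = 125 \left(-56\right) + \left(6 + \frac{2}{\left(5 \left(-4\right) + 1\right) + 10}\right) = -7000 + \left(6 + \frac{2}{\left(-20 + 1\right) + 10}\right) = -7000 + \left(6 + \frac{2}{-19 + 10}\right) = -7000 + \left(6 + \frac{2}{-9}\right) = -7000 + \left(6 + 2 \left(- \frac{1}{9}\right)\right) = -7000 + \left(6 - \frac{2}{9}\right) = -7000 + \frac{52}{9} = - \frac{62948}{9}$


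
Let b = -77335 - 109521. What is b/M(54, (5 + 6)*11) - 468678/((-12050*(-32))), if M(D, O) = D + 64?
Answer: -18026744401/11375200 ≈ -1584.7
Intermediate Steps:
M(D, O) = 64 + D
b = -186856
b/M(54, (5 + 6)*11) - 468678/((-12050*(-32))) = -186856/(64 + 54) - 468678/((-12050*(-32))) = -186856/118 - 468678/385600 = -186856*1/118 - 468678*1/385600 = -93428/59 - 234339/192800 = -18026744401/11375200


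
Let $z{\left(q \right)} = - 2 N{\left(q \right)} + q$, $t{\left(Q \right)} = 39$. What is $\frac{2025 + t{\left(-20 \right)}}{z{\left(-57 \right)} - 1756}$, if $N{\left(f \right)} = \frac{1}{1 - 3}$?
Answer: $- \frac{172}{151} \approx -1.1391$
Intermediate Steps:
$N{\left(f \right)} = - \frac{1}{2}$ ($N{\left(f \right)} = \frac{1}{-2} = - \frac{1}{2}$)
$z{\left(q \right)} = 1 + q$ ($z{\left(q \right)} = \left(-2\right) \left(- \frac{1}{2}\right) + q = 1 + q$)
$\frac{2025 + t{\left(-20 \right)}}{z{\left(-57 \right)} - 1756} = \frac{2025 + 39}{\left(1 - 57\right) - 1756} = \frac{2064}{-56 - 1756} = \frac{2064}{-1812} = 2064 \left(- \frac{1}{1812}\right) = - \frac{172}{151}$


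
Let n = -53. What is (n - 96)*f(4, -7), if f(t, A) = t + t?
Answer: -1192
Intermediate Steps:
f(t, A) = 2*t
(n - 96)*f(4, -7) = (-53 - 96)*(2*4) = -149*8 = -1192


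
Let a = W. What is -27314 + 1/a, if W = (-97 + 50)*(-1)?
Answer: -1283757/47 ≈ -27314.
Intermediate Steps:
W = 47 (W = -47*(-1) = 47)
a = 47
-27314 + 1/a = -27314 + 1/47 = -1283757/47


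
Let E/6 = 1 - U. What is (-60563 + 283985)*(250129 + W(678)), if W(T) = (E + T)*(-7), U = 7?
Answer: 54880262970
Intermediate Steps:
E = -36 (E = 6*(1 - 1*7) = 6*(1 - 7) = 6*(-6) = -36)
W(T) = 252 - 7*T (W(T) = (-36 + T)*(-7) = 252 - 7*T)
(-60563 + 283985)*(250129 + W(678)) = (-60563 + 283985)*(250129 + (252 - 7*678)) = 223422*(250129 + (252 - 4746)) = 223422*(250129 - 4494) = 223422*245635 = 54880262970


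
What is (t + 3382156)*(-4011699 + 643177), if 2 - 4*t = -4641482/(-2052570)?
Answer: -23384656347781763609/2052570 ≈ -1.1393e+13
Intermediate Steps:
t = -268171/4105140 (t = 1/2 - (-2320741)/(2*(-2052570)) = 1/2 - (-2320741)*(-1)/(2*2052570) = 1/2 - 1/4*2320741/1026285 = 1/2 - 2320741/4105140 = -268171/4105140 ≈ -0.065326)
(t + 3382156)*(-4011699 + 643177) = (-268171/4105140 + 3382156)*(-4011699 + 643177) = (13884223613669/4105140)*(-3368522) = -23384656347781763609/2052570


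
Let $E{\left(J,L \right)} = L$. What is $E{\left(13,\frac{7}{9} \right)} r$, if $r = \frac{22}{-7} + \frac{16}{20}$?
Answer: $- \frac{82}{45} \approx -1.8222$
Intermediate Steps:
$r = - \frac{82}{35}$ ($r = 22 \left(- \frac{1}{7}\right) + 16 \cdot \frac{1}{20} = - \frac{22}{7} + \frac{4}{5} = - \frac{82}{35} \approx -2.3429$)
$E{\left(13,\frac{7}{9} \right)} r = \frac{7}{9} \left(- \frac{82}{35}\right) = - \frac{82}{45}$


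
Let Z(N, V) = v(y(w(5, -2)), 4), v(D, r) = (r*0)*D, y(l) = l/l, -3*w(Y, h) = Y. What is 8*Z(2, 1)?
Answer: 0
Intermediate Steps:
w(Y, h) = -Y/3
y(l) = 1
v(D, r) = 0 (v(D, r) = 0*D = 0)
Z(N, V) = 0
8*Z(2, 1) = 8*0 = 0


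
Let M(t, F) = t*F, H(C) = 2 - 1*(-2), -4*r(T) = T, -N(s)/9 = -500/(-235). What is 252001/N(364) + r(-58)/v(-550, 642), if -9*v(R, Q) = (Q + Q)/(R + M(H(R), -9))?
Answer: -630788777/48150 ≈ -13101.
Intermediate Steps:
N(s) = -900/47 (N(s) = -(-4500)/(-235) = -(-4500)*(-1)/235 = -9*100/47 = -900/47)
r(T) = -T/4
H(C) = 4 (H(C) = 2 + 2 = 4)
M(t, F) = F*t
v(R, Q) = -2*Q/(9*(-36 + R)) (v(R, Q) = -(Q + Q)/(9*(R - 9*4)) = -2*Q/(9*(R - 36)) = -2*Q/(9*(-36 + R)))
252001/N(364) + r(-58)/v(-550, 642) = 252001/(-900/47) + (-1/4*(-58))/((-2*642/(-324 + 9*(-550)))) = 252001*(-47/900) + 29/(2*((-2*642/(-324 - 4950)))) = -11844047/900 + 29/(2*((-2*642/(-5274)))) = -11844047/900 + 29/(2*((-2*642*(-1/5274)))) = -11844047/900 + 29/(2*(214/879)) = -11844047/900 + (29/2)*(879/214) = -11844047/900 + 25491/428 = -630788777/48150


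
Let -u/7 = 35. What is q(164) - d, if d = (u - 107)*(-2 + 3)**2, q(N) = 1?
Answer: 353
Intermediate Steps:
u = -245 (u = -7*35 = -245)
d = -352 (d = (-245 - 107)*(-2 + 3)**2 = -352*1**2 = -352*1 = -352)
q(164) - d = 1 - 1*(-352) = 1 + 352 = 353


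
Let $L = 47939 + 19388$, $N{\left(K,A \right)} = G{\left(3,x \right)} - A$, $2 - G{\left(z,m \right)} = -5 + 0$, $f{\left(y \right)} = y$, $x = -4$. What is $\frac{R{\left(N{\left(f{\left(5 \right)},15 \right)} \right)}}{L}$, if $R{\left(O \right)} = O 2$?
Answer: $- \frac{16}{67327} \approx -0.00023765$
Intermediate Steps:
$G{\left(z,m \right)} = 7$ ($G{\left(z,m \right)} = 2 - \left(-5 + 0\right) = 2 - -5 = 2 + 5 = 7$)
$N{\left(K,A \right)} = 7 - A$
$R{\left(O \right)} = 2 O$
$L = 67327$
$\frac{R{\left(N{\left(f{\left(5 \right)},15 \right)} \right)}}{L} = \frac{2 \left(7 - 15\right)}{67327} = 2 \left(7 - 15\right) \frac{1}{67327} = 2 \left(-8\right) \frac{1}{67327} = \left(-16\right) \frac{1}{67327} = - \frac{16}{67327}$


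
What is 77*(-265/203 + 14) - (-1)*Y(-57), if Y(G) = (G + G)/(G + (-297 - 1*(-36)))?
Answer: 1502942/1537 ≈ 977.84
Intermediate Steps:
Y(G) = 2*G/(-261 + G) (Y(G) = (2*G)/(G + (-297 + 36)) = (2*G)/(G - 261) = (2*G)/(-261 + G) = 2*G/(-261 + G))
77*(-265/203 + 14) - (-1)*Y(-57) = 77*(-265/203 + 14) - (-1)*2*(-57)/(-261 - 57) = 77*(-265*1/203 + 14) - (-1)*2*(-57)/(-318) = 77*(-265/203 + 14) - (-1)*2*(-57)*(-1/318) = 77*(2577/203) - (-1)*19/53 = 28347/29 - 1*(-19/53) = 28347/29 + 19/53 = 1502942/1537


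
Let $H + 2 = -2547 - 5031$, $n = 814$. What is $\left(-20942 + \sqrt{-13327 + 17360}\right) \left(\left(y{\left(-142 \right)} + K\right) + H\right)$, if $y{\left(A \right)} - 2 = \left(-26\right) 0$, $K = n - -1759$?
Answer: $104814710 - 5005 \sqrt{4033} \approx 1.045 \cdot 10^{8}$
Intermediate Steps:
$K = 2573$ ($K = 814 - -1759 = 814 + 1759 = 2573$)
$y{\left(A \right)} = 2$ ($y{\left(A \right)} = 2 - 0 = 2 + 0 = 2$)
$H = -7580$ ($H = -2 - 7578 = -7580$)
$\left(-20942 + \sqrt{-13327 + 17360}\right) \left(\left(y{\left(-142 \right)} + K\right) + H\right) = \left(-20942 + \sqrt{-13327 + 17360}\right) \left(\left(2 + 2573\right) - 7580\right) = \left(-20942 + \sqrt{4033}\right) \left(2575 - 7580\right) = \left(-20942 + \sqrt{4033}\right) \left(-5005\right) = 104814710 - 5005 \sqrt{4033}$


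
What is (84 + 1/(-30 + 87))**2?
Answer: 22934521/3249 ≈ 7058.9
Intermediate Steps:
(84 + 1/(-30 + 87))**2 = (84 + 1/57)**2 = (4789/57)**2 = 22934521/3249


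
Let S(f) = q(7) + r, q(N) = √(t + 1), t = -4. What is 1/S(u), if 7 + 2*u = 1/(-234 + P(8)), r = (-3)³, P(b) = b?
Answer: -9/244 - I*√3/732 ≈ -0.036885 - 0.0023662*I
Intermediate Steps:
q(N) = I*√3 (q(N) = √(-4 + 1) = √(-3) = I*√3)
r = -27
u = -1583/452 (u = -7/2 + 1/(2*(-234 + 8)) = -7/2 + (½)/(-226) = -7/2 + (½)*(-1/226) = -7/2 - 1/452 = -1583/452 ≈ -3.5022)
S(f) = -27 + I*√3 (S(f) = I*√3 - 27 = -27 + I*√3)
1/S(u) = 1/(-27 + I*√3)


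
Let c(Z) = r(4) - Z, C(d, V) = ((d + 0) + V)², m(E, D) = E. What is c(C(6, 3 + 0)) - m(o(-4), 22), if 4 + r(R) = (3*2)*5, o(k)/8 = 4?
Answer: -87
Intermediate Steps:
o(k) = 32 (o(k) = 8*4 = 32)
r(R) = 26 (r(R) = -4 + (3*2)*5 = -4 + 6*5 = -4 + 30 = 26)
C(d, V) = (V + d)² (C(d, V) = (d + V)² = (V + d)²)
c(Z) = 26 - Z
c(C(6, 3 + 0)) - m(o(-4), 22) = (26 - ((3 + 0) + 6)²) - 1*32 = (26 - (3 + 6)²) - 32 = (26 - 1*9²) - 32 = (26 - 1*81) - 32 = (26 - 81) - 32 = -55 - 32 = -87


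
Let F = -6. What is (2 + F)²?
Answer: 16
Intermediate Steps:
(2 + F)² = (2 - 6)² = (-4)² = 16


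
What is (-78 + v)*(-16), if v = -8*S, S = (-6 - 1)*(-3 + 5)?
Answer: -544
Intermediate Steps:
S = -14 (S = -7*2 = -14)
v = 112 (v = -8*(-14) = 112)
(-78 + v)*(-16) = (-78 + 112)*(-16) = 34*(-16) = -544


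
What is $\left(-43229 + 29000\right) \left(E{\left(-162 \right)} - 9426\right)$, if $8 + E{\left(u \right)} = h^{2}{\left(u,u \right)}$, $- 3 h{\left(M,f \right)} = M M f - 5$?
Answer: $-28577417301754323$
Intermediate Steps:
$h{\left(M,f \right)} = \frac{5}{3} - \frac{f M^{2}}{3}$ ($h{\left(M,f \right)} = - \frac{M M f - 5}{3} = - \frac{M^{2} f - 5}{3} = - \frac{f M^{2} - 5}{3} = - \frac{-5 + f M^{2}}{3} = \frac{5}{3} - \frac{f M^{2}}{3}$)
$E{\left(u \right)} = -8 + \left(\frac{5}{3} - \frac{u^{3}}{3}\right)^{2}$ ($E{\left(u \right)} = -8 + \left(\frac{5}{3} - \frac{u u^{2}}{3}\right)^{2} = -8 + \left(\frac{5}{3} - \frac{u^{3}}{3}\right)^{2}$)
$\left(-43229 + 29000\right) \left(E{\left(-162 \right)} - 9426\right) = \left(-43229 + 29000\right) \left(\left(-8 + \frac{\left(-5 + \left(-162\right)^{3}\right)^{2}}{9}\right) - 9426\right) = - 14229 \left(\left(-8 + \frac{\left(-5 - 4251528\right)^{2}}{9}\right) - 9426\right) = - 14229 \left(\left(-8 + \frac{\left(-4251533\right)^{2}}{9}\right) - 9426\right) = - 14229 \left(\left(-8 + \frac{1}{9} \cdot 18075532850089\right) - 9426\right) = - 14229 \left(\left(-8 + \frac{18075532850089}{9}\right) - 9426\right) = - 14229 \left(\frac{18075532850017}{9} - 9426\right) = \left(-14229\right) \frac{18075532765183}{9} = -28577417301754323$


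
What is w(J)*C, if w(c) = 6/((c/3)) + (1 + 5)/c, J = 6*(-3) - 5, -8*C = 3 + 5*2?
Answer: 39/23 ≈ 1.6957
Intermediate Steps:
C = -13/8 (C = -(3 + 5*2)/8 = -(3 + 10)/8 = -⅛*13 = -13/8 ≈ -1.6250)
J = -23 (J = -18 - 5 = -23)
w(c) = 24/c (w(c) = 6/((c*(⅓))) + 6/c = 6/((c/3)) + 6/c = 6*(3/c) + 6/c = 18/c + 6/c = 24/c)
w(J)*C = (24/(-23))*(-13/8) = (24*(-1/23))*(-13/8) = -24/23*(-13/8) = 39/23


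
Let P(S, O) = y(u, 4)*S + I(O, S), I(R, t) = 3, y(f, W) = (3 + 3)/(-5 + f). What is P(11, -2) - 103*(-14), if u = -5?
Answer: 7192/5 ≈ 1438.4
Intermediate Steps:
y(f, W) = 6/(-5 + f)
P(S, O) = 3 - 3*S/5 (P(S, O) = (6/(-5 - 5))*S + 3 = (6/(-10))*S + 3 = (6*(-⅒))*S + 3 = -3*S/5 + 3 = 3 - 3*S/5)
P(11, -2) - 103*(-14) = (3 - ⅗*11) - 103*(-14) = (3 - 33/5) + 1442 = -18/5 + 1442 = 7192/5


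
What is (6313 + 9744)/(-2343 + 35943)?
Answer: 16057/33600 ≈ 0.47789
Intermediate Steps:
(6313 + 9744)/(-2343 + 35943) = 16057/33600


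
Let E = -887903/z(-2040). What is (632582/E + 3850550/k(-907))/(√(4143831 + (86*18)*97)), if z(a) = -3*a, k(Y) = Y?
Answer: -6930276365530*√4293987/3458068052909727 ≈ -4.1529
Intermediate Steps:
E = -887903/6120 (E = -887903/((-3*(-2040))) = -887903/6120 ≈ -145.08)
(632582/E + 3850550/k(-907))/(√(4143831 + (86*18)*97)) = (632582/(-887903/6120) + 3850550/(-907))/(√(4143831 + (86*18)*97)) = (632582*(-6120/887903) + 3850550*(-1/907))/(√(4143831 + 1548*97)) = (-3871401840/887903 - 3850550/907)/(√(4143831 + 150156)) = -6930276365530*√4293987/4293987/805328021 = -6930276365530*√4293987/3458068052909727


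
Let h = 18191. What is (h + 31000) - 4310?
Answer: 44881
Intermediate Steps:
(h + 31000) - 4310 = (18191 + 31000) - 4310 = 49191 - 4310 = 44881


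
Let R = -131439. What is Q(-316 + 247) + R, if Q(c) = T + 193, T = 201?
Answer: -131045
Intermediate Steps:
Q(c) = 394 (Q(c) = 201 + 193 = 394)
Q(-316 + 247) + R = 394 - 131439 = -131045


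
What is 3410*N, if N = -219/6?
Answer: -124465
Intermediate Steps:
N = -73/2 (N = -219*⅙ = -73/2 ≈ -36.500)
3410*N = 3410*(-73/2) = -124465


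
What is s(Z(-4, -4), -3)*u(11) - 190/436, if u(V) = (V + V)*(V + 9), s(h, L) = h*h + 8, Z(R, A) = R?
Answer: 2301985/218 ≈ 10560.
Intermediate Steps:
s(h, L) = 8 + h² (s(h, L) = h² + 8 = 8 + h²)
u(V) = 2*V*(9 + V) (u(V) = (2*V)*(9 + V) = 2*V*(9 + V))
s(Z(-4, -4), -3)*u(11) - 190/436 = (8 + (-4)²)*(2*11*(9 + 11)) - 190/436 = (8 + 16)*(2*11*20) - 190*1/436 = 24*440 - 95/218 = 10560 - 95/218 = 2301985/218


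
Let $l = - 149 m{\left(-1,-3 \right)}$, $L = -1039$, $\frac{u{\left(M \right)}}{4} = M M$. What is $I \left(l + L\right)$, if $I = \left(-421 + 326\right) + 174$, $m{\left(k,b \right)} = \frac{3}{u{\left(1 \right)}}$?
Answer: $- \frac{363637}{4} \approx -90909.0$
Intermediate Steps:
$u{\left(M \right)} = 4 M^{2}$ ($u{\left(M \right)} = 4 M M = 4 M^{2}$)
$m{\left(k,b \right)} = \frac{3}{4}$ ($m{\left(k,b \right)} = \frac{3}{4 \cdot 1^{2}} = \frac{3}{4 \cdot 1} = \frac{3}{4}$)
$l = - \frac{447}{4}$ ($l = \left(-149\right) \frac{3}{4} = - \frac{447}{4} \approx -111.75$)
$I = 79$ ($I = -95 + 174 = 79$)
$I \left(l + L\right) = 79 \left(- \frac{447}{4} - 1039\right) = 79 \left(- \frac{4603}{4}\right) = - \frac{363637}{4}$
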